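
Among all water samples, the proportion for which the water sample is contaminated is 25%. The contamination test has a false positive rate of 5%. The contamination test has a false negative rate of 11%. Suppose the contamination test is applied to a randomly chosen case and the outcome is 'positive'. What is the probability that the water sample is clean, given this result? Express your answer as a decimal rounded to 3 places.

P(¬H | E) ≈ 0.144

Write H for 'the water sample is contaminated'. Prior odds H:¬H = 0.25/0.75 = 0.33333. For the 'positive' outcome, the likelihood ratio is 0.89/0.05 = 17.800.
Posterior odds = 0.33333 × 17.800 = 5.9333, so P(H|E) = 5.9333/(1+5.9333) = 0.856. Then P(¬H|E) = 1 − 0.856 = 0.144.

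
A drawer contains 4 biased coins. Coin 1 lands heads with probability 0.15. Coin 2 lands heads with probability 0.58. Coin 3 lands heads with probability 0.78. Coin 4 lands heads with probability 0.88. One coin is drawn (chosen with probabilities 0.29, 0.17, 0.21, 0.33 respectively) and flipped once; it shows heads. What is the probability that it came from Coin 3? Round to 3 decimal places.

Posterior probability ≈ 0.275

Tabulate prior·likelihood by source: [1] prior 0.29, lik 0.15, product 0.04350; [2] prior 0.17, lik 0.58, product 0.09860; [3] prior 0.21, lik 0.78, product 0.1638; [4] prior 0.33, lik 0.88, product 0.2904.
Normalizing constant = 0.59630; the posterior for Coin 3 is its product over the sum, 0.1638/0.59630 = 0.275.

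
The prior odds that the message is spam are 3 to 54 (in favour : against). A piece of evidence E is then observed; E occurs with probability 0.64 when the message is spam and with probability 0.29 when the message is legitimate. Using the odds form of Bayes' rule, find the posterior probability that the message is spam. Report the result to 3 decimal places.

Posterior probability ≈ 0.109

Prior odds = 3/54 = 0.055556. In log-odds, ln(0.055556) = -2.8904.
Add log likelihood ratio: ln(2.2069) = 0.79159.
Posterior log-odds = -2.0988, so posterior odds = exp(-2.0988) = 0.12261. Converting, P(H|E) = 0.12261/1.1226 = 0.109.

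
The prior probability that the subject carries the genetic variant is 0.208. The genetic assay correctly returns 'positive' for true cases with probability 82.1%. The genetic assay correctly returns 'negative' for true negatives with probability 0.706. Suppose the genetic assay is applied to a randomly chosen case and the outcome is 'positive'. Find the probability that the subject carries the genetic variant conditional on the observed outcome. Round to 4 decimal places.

P(H | E) ≈ 0.4231

Write H for 'the subject carries the genetic variant'. Prior odds H:¬H = 0.208/0.792 = 0.26263. For the 'positive' outcome, the likelihood ratio is 0.821/0.294 = 2.7925.
Posterior odds = 0.26263 × 2.7925 = 0.73339, so P(H|E) = 0.73339/(1+0.73339) = 0.4231.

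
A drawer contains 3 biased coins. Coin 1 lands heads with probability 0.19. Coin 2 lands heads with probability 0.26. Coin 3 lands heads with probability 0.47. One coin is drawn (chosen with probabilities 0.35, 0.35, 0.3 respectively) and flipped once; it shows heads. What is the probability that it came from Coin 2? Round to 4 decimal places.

Tabulate prior·likelihood by source: [1] prior 0.35, lik 0.19, product 0.06650; [2] prior 0.35, lik 0.26, product 0.09100; [3] prior 0.3, lik 0.47, product 0.1410.
Normalizing constant = 0.29850; the posterior for Coin 2 is its product over the sum, 0.09100/0.29850 = 0.3049.

Posterior probability ≈ 0.3049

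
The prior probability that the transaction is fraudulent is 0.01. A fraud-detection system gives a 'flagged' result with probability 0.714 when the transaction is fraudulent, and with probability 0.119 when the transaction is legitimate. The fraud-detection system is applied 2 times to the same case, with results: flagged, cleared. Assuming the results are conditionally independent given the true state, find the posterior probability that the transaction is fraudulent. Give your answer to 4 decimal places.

Let H be the event that the transaction is fraudulent; start with P(H) = 0.01. P('flagged'|H) = 0.714, P('flagged'|¬H) = 0.119.
Update on result 1 ('flagged'): P(H) ← 0.714·0.0100 / (0.714·0.0100 + 0.119·0.9900) = 0.0071400/0.12495 = 0.0571.
Update on result 2 ('cleared'): P(H) ← 0.286·0.0571 / (0.286·0.0571 + 0.881·0.9429) = 0.016343/0.84700 = 0.0193.

Posterior P(H) ≈ 0.0193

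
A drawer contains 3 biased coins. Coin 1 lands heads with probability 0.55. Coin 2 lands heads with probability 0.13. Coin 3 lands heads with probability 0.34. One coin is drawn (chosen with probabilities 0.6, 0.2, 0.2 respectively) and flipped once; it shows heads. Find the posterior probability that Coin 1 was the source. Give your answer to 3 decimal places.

P(heads|C1) = 0.55; P(heads|C2) = 0.13; P(heads|C3) = 0.34.
Prior × likelihood for each source: 0.6·0.55=0.3300, 0.2·0.13=0.02600, 0.2·0.34=0.06800. Summing gives P(heads) = 0.42400.
P(Coin 1 | heads) = 0.3300 / 0.42400 = 0.778.

Posterior probability ≈ 0.778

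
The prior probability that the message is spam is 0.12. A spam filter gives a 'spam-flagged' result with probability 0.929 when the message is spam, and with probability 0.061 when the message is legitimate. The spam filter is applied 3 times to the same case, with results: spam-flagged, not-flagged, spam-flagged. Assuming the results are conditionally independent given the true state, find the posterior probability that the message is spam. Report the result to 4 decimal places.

Let H be the event that the message is spam; start with P(H) = 0.12. P('spam-flagged'|H) = 0.929, P('spam-flagged'|¬H) = 0.061.
Update on result 1 ('spam-flagged'): P(H) ← 0.929·0.1200 / (0.929·0.1200 + 0.061·0.8800) = 0.11148/0.16516 = 0.6750.
Update on result 2 ('not-flagged'): P(H) ← 0.071·0.6750 / (0.071·0.6750 + 0.939·0.3250) = 0.047924/0.35312 = 0.1357.
Update on result 3 ('spam-flagged'): P(H) ← 0.929·0.1357 / (0.929·0.1357 + 0.061·0.8643) = 0.12608/0.17880 = 0.7051.

Posterior P(H) ≈ 0.7051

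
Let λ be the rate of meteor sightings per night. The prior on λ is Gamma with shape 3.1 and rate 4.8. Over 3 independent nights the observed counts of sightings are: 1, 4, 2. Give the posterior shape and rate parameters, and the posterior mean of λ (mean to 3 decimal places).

Total count ∑xᵢ = 7 over n = 3 nights.
Gamma is conjugate to the Poisson likelihood: posterior is Gamma(shape = 3.1+7 = 10.1, rate = 4.8+3 = 7.8).
E[λ | data] = 10.1/7.8 = 1.295.

Posterior: Gamma(shape=10.1, rate=7.8); mean ≈ 1.295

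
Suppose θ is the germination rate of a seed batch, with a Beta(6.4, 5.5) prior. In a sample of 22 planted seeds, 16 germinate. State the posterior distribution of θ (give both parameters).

Posterior: Beta(22.4, 11.5)

The binomial likelihood is conjugate to the Beta prior: with 16 successes and 6 failures, the posterior is Beta(6.4+16, 5.5+6) = Beta(22.4, 11.5).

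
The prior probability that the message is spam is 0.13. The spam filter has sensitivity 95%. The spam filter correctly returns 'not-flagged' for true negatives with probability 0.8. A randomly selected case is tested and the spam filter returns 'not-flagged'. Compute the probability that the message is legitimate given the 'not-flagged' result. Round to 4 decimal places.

P(¬H | E) ≈ 0.9907

Let H be the event that the message is spam. P(H) = 0.13, so P(¬H) = 0.87. With E the 'not-flagged' result, P(E|H) = 0.05 and P(E|¬H) = 0.8.
P(E) = 0.05·0.13 + 0.8·0.87 = 0.0065000 + 0.69600 = 0.70250.
By Bayes' theorem, P(H|E) = 0.0065000 / 0.70250 = 0.0093. Hence P(¬H|E) = 1 − 0.0093 = 0.9907.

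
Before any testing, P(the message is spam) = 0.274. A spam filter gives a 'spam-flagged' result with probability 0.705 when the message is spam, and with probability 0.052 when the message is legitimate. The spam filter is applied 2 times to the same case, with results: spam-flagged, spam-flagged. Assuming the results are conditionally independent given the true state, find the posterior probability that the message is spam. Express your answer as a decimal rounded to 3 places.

Posterior P(H) ≈ 0.986

With H the event that the message is spam, the joint likelihood of the observed sequence is P(data|H) = 0.705·0.705 = 0.49702 and P(data|¬H) = 0.052·0.052 = 0.0027040.
Bayes: P(H|data) = 0.274·0.49702 / (0.274·0.49702 + 0.726·0.0027040) = 0.13618/0.13815 = 0.9858.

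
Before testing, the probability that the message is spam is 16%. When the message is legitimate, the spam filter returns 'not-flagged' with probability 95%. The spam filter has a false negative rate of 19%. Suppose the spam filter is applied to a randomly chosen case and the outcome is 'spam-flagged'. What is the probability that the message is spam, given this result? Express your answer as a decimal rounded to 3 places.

Let H be the event that the message is spam. P(H) = 0.16, so P(¬H) = 0.84. With E the 'spam-flagged' result, P(E|H) = 0.81 and P(E|¬H) = 0.05.
P(E) = 0.81·0.16 + 0.05·0.84 = 0.12960 + 0.042000 = 0.17160.
By Bayes' theorem, P(H|E) = 0.12960 / 0.17160 = 0.755.

P(H | E) ≈ 0.755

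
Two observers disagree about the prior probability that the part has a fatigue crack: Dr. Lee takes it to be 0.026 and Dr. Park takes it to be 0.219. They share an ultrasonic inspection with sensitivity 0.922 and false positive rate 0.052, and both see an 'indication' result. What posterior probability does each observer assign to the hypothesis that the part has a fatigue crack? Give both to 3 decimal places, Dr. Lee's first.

The likelihood ratio for an 'indication' result is 0.922/0.052 = 17.731.
Dr. Lee: prior odds 0.026/0.974 = 0.026694; posterior odds 0.47331; posterior probability 0.321.
Dr. Park: prior odds 0.219/0.781 = 0.28041; posterior odds 4.9719; posterior probability 0.833.

Dr. Lee: 0.321; Dr. Park: 0.833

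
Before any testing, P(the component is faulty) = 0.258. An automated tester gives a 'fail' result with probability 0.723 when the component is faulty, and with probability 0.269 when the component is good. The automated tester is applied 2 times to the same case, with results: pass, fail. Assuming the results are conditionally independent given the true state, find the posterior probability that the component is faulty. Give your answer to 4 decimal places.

Let H be the event that the component is faulty; start with P(H) = 0.258. P('fail'|H) = 0.723, P('fail'|¬H) = 0.269.
Update on result 1 ('pass'): P(H) ← 0.277·0.2580 / (0.277·0.2580 + 0.731·0.7420) = 0.071466/0.61387 = 0.1164.
Update on result 2 ('fail'): P(H) ← 0.723·0.1164 / (0.723·0.1164 + 0.269·0.8836) = 0.084171/0.32185 = 0.2615.

Posterior P(H) ≈ 0.2615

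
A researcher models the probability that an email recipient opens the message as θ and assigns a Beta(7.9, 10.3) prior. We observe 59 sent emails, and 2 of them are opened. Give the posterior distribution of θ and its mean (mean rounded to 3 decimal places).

Posterior: Beta(9.9, 67.3); mean ≈ 0.128

Observing 2 successes and 57 failures updates Beta(7.9, 10.3) by adding the success and failure counts to the two shape parameters: α = 7.9+2 = 9.9, β = 10.3+57 = 67.3.
E[θ | data] = 9.9/(9.9+67.3) = 0.128.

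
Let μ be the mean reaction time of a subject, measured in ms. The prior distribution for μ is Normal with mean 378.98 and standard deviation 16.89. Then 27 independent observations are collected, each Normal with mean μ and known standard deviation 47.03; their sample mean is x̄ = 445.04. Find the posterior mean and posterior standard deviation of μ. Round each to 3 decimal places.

Posterior mean ≈ 430.302; posterior SD ≈ 7.978

With known σ, the Normal prior is conjugate. Weight on the data is w = (n/σ²)/(n/σ² + 1/τ₀²) = 0.0122071/(0.0122071+0.00350543) = 0.77690.
Posterior mean = w·x̄ + (1−w)·μ₀ = 0.77690·445.04 + 0.22310·378.98 = 430.302. Posterior variance = 1/(0.0122071+0.00350543) = 63.6433, so SD = 7.978.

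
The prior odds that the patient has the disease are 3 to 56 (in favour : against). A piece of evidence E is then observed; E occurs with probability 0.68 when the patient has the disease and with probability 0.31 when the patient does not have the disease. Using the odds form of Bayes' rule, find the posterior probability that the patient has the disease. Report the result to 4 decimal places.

Prior odds = 3/56 = 0.053571. In log-odds, ln(0.053571) = -2.9267.
Add log likelihood ratio: ln(2.1935) = 0.78552.
Posterior log-odds = -2.1412, so posterior odds = exp(-2.1412) = 0.11751. Converting, P(H|E) = 0.11751/1.1175 = 0.1052.

Posterior probability ≈ 0.1052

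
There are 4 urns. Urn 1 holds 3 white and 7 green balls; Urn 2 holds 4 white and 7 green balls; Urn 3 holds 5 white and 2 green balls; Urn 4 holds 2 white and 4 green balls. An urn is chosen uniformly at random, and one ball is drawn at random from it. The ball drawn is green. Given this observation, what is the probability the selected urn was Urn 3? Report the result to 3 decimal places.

Posterior probability ≈ 0.125

Tabulate prior·likelihood by source: [1] prior 0.25, lik 0.7, product 0.1750; [2] prior 0.25, lik 0.6364, product 0.1591; [3] prior 0.25, lik 0.2857, product 0.07143; [4] prior 0.25, lik 0.6667, product 0.1667.
Normalizing constant = 0.57219; the posterior for Urn 3 is its product over the sum, 0.07143/0.57219 = 0.125.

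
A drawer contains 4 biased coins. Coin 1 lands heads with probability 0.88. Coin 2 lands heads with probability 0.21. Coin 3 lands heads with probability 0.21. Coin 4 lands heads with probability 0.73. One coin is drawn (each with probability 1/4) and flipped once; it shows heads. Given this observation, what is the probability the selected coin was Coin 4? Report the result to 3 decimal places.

Posterior probability ≈ 0.360

P(heads|C1) = 0.88; P(heads|C2) = 0.21; P(heads|C3) = 0.21; P(heads|C4) = 0.73.
Prior × likelihood for each source: 0.25·0.88=0.2200, 0.25·0.21=0.05250, 0.25·0.21=0.05250, 0.25·0.73=0.1825. Summing gives P(heads) = 0.50750.
P(Coin 4 | heads) = 0.1825 / 0.50750 = 0.360.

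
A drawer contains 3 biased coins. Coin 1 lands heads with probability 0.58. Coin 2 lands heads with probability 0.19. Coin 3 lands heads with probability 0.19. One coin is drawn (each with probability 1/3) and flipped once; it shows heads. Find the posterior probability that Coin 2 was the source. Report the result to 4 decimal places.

Posterior probability ≈ 0.1979

Tabulate prior·likelihood by source: [1] prior 0.333333, lik 0.58, product 0.1933; [2] prior 0.333333, lik 0.19, product 0.06333; [3] prior 0.333333, lik 0.19, product 0.06333.
Normalizing constant = 0.32000; the posterior for Coin 2 is its product over the sum, 0.06333/0.32000 = 0.1979.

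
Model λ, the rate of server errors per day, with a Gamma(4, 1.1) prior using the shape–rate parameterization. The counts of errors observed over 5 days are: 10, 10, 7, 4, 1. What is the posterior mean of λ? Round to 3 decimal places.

The Poisson likelihood adds the total count to the shape and the number of exposure periods to the rate. Here ∑xᵢ = 32 and n = 5, so shape 4→36 and rate 1.1→6.1.
Posterior mean = shape/rate = 36/6.1 = 5.902.

Posterior mean ≈ 5.902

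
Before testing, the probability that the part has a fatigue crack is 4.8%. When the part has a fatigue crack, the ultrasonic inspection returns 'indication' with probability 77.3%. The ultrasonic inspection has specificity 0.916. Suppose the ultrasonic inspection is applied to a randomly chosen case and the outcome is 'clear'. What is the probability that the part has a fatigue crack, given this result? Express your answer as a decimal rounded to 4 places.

P(H | E) ≈ 0.0123

Write H for 'the part has a fatigue crack'. Prior odds H:¬H = 0.048/0.952 = 0.050420. For the 'clear' outcome, the likelihood ratio is 0.227/0.916 = 0.24782.
Posterior odds = 0.050420 × 0.24782 = 0.012495, so P(H|E) = 0.012495/(1+0.012495) = 0.0123.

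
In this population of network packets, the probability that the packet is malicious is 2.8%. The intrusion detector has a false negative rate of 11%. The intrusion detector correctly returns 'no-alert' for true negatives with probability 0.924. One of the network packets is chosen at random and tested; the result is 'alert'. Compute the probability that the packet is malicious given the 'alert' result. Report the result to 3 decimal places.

Let H be the event that the packet is malicious. P(H) = 0.028, so P(¬H) = 0.972. With E the 'alert' result, P(E|H) = 0.89 and P(E|¬H) = 0.076.
P(E) = 0.89·0.028 + 0.076·0.972 = 0.024920 + 0.073872 = 0.098792.
By Bayes' theorem, P(H|E) = 0.024920 / 0.098792 = 0.252.

P(H | E) ≈ 0.252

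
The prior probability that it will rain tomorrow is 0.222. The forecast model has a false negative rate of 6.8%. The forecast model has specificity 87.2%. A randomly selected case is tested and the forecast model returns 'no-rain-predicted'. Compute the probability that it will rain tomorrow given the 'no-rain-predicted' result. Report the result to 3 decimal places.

Write H for 'it will rain tomorrow'. Prior odds H:¬H = 0.222/0.778 = 0.28535. For the 'no-rain-predicted' outcome, the likelihood ratio is 0.068/0.872 = 0.077982.
Posterior odds = 0.28535 × 0.077982 = 0.022252, so P(H|E) = 0.022252/(1+0.022252) = 0.022.

P(H | E) ≈ 0.022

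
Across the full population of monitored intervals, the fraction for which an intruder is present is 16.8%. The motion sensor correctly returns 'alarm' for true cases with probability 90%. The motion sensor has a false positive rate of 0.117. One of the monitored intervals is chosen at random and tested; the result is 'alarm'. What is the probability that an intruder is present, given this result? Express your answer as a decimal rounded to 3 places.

P(H | E) ≈ 0.608

Write H for 'an intruder is present'. Prior odds H:¬H = 0.168/0.832 = 0.20192. For the 'alarm' outcome, the likelihood ratio is 0.9/0.117 = 7.6923.
Posterior odds = 0.20192 × 7.6923 = 1.5533, so P(H|E) = 1.5533/(1+1.5533) = 0.608.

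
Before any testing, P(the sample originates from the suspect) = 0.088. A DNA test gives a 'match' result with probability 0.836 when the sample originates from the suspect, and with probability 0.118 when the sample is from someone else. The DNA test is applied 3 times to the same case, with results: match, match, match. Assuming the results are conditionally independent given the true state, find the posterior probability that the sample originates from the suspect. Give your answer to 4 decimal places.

Posterior P(H) ≈ 0.9717

Let H be the event that the sample originates from the suspect; start with P(H) = 0.088. P('match'|H) = 0.836, P('match'|¬H) = 0.118.
Update on result 1 ('match'): P(H) ← 0.836·0.0880 / (0.836·0.0880 + 0.118·0.9120) = 0.073568/0.18118 = 0.4060.
Update on result 2 ('match'): P(H) ← 0.836·0.4060 / (0.836·0.4060 + 0.118·0.5940) = 0.33945/0.40954 = 0.8289.
Update on result 3 ('match'): P(H) ← 0.836·0.8289 / (0.836·0.8289 + 0.118·0.1711) = 0.69293/0.71312 = 0.9717.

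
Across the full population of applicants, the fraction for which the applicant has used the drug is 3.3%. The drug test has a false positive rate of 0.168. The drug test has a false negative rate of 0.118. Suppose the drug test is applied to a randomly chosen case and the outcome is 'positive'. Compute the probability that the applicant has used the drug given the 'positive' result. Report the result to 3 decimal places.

P(H | E) ≈ 0.152

Write H for 'the applicant has used the drug'. Prior odds H:¬H = 0.033/0.967 = 0.034126. For the 'positive' outcome, the likelihood ratio is 0.882/0.168 = 5.2500.
Posterior odds = 0.034126 × 5.2500 = 0.17916, so P(H|E) = 0.17916/(1+0.17916) = 0.152.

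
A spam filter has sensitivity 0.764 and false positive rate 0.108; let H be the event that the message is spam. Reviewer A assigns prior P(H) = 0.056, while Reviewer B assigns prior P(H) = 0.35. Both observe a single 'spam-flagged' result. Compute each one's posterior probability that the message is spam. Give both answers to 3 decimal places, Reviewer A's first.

The likelihood ratio for a 'spam-flagged' result is 0.764/0.108 = 7.0741.
Reviewer A: prior odds 0.056/0.944 = 0.059322; posterior odds 0.41965; posterior probability 0.296.
Reviewer B: prior odds 0.35/0.65 = 0.53846; posterior odds 3.8091; posterior probability 0.792.

Reviewer A: 0.296; Reviewer B: 0.792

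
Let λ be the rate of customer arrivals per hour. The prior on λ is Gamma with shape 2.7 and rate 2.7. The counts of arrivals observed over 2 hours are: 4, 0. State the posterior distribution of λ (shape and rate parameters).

The Poisson likelihood adds the total count to the shape and the number of exposure periods to the rate. Here ∑xᵢ = 4 and n = 2, so shape 2.7→6.7 and rate 2.7→4.7.

Posterior: Gamma(shape=6.7, rate=4.7)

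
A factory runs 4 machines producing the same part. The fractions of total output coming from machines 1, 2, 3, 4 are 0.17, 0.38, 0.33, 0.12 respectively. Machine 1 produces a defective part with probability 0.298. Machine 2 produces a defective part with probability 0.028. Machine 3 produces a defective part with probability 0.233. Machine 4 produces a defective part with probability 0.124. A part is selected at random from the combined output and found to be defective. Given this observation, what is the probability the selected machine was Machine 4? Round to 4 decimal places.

Posterior probability ≈ 0.0972

P(defective|M1) = 0.298; P(defective|M2) = 0.028; P(defective|M3) = 0.233; P(defective|M4) = 0.124.
Prior × likelihood for each source: 0.17·0.298=0.05066, 0.38·0.028=0.01064, 0.33·0.233=0.07689, 0.12·0.124=0.01488. Summing gives P(defective) = 0.15307.
P(Machine 4 | defective) = 0.01488 / 0.15307 = 0.0972.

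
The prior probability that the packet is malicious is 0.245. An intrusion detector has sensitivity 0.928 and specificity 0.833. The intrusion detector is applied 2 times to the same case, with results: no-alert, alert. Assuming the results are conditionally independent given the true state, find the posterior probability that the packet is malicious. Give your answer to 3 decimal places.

With H the event that the packet is malicious, the joint likelihood of the observed sequence is P(data|H) = 0.072·0.928 = 0.066816 and P(data|¬H) = 0.833·0.167 = 0.13911.
Bayes: P(H|data) = 0.245·0.066816 / (0.245·0.066816 + 0.755·0.13911) = 0.016370/0.12140 = 0.1348.

Posterior P(H) ≈ 0.135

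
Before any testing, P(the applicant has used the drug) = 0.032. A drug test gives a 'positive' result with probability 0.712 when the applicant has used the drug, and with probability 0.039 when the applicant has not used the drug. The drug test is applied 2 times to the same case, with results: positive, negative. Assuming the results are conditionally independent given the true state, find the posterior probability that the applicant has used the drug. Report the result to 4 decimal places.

Let H be the event that the applicant has used the drug; start with P(H) = 0.032. P('positive'|H) = 0.712, P('positive'|¬H) = 0.039.
Update on result 1 ('positive'): P(H) ← 0.712·0.0320 / (0.712·0.0320 + 0.039·0.9680) = 0.022784/0.060536 = 0.3764.
Update on result 2 ('negative'): P(H) ← 0.288·0.3764 / (0.288·0.3764 + 0.961·0.6236) = 0.10839/0.70770 = 0.1532.

Posterior P(H) ≈ 0.1532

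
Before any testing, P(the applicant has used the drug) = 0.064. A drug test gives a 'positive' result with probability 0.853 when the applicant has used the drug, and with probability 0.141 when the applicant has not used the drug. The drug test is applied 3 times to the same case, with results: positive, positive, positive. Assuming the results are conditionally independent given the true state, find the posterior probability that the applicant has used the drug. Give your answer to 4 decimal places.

Posterior P(H) ≈ 0.9380

Let H be the event that the applicant has used the drug; start with P(H) = 0.064. P('positive'|H) = 0.853, P('positive'|¬H) = 0.141.
Update on result 1 ('positive'): P(H) ← 0.853·0.0640 / (0.853·0.0640 + 0.141·0.9360) = 0.054592/0.18657 = 0.2926.
Update on result 2 ('positive'): P(H) ← 0.853·0.2926 / (0.853·0.2926 + 0.141·0.7074) = 0.24960/0.34934 = 0.7145.
Update on result 3 ('positive'): P(H) ← 0.853·0.7145 / (0.853·0.7145 + 0.141·0.2855) = 0.60946/0.64971 = 0.9380.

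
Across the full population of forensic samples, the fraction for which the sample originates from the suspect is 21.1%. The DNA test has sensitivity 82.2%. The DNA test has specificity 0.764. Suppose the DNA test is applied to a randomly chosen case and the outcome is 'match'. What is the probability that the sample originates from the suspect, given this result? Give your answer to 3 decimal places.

Write H for 'the sample originates from the suspect'. Prior odds H:¬H = 0.211/0.789 = 0.26743. For the 'match' outcome, the likelihood ratio is 0.822/0.236 = 3.4831.
Posterior odds = 0.26743 × 3.4831 = 0.93146, so P(H|E) = 0.93146/(1+0.93146) = 0.482.

P(H | E) ≈ 0.482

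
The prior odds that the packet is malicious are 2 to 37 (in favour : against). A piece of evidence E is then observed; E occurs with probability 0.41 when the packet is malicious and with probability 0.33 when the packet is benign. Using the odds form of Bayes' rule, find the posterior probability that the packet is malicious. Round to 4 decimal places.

Posterior probability ≈ 0.0629

Prior odds = 2/37 = 0.054054. In log-odds, ln(0.054054) = -2.9178.
Add log likelihood ratio: ln(1.2424) = 0.21706.
Posterior log-odds = -2.7007, so posterior odds = exp(-2.7007) = 0.067158. Converting, P(H|E) = 0.067158/1.0672 = 0.0629.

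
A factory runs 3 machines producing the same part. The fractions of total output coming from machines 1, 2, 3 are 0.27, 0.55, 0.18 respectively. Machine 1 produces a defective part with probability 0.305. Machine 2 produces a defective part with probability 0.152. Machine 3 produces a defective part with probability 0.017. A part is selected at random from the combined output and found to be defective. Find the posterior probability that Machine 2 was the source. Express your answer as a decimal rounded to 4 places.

P(defective|M1) = 0.305; P(defective|M2) = 0.152; P(defective|M3) = 0.017.
Prior × likelihood for each source: 0.27·0.305=0.08235, 0.55·0.152=0.08360, 0.18·0.017=0.003060. Summing gives P(defective) = 0.16901.
P(Machine 2 | defective) = 0.08360 / 0.16901 = 0.4946.

Posterior probability ≈ 0.4946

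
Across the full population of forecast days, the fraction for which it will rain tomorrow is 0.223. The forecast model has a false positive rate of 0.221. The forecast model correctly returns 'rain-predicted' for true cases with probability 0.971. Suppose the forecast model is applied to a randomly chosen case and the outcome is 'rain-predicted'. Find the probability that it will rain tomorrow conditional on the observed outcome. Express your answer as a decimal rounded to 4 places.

P(H | E) ≈ 0.5577

Write H for 'it will rain tomorrow'. Prior odds H:¬H = 0.223/0.777 = 0.28700. For the 'rain-predicted' outcome, the likelihood ratio is 0.971/0.221 = 4.3937.
Posterior odds = 0.28700 × 4.3937 = 1.2610, so P(H|E) = 1.2610/(1+1.2610) = 0.5577.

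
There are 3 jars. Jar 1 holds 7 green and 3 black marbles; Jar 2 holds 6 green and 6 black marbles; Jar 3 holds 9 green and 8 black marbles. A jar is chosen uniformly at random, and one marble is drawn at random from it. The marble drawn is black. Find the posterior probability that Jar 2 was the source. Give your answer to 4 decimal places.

Posterior probability ≈ 0.3935

Tabulate prior·likelihood by source: [1] prior 0.333333, lik 0.3, product 0.1000; [2] prior 0.333333, lik 0.5, product 0.1667; [3] prior 0.333333, lik 0.4706, product 0.1569.
Normalizing constant = 0.42353; the posterior for Jar 2 is its product over the sum, 0.1667/0.42353 = 0.3935.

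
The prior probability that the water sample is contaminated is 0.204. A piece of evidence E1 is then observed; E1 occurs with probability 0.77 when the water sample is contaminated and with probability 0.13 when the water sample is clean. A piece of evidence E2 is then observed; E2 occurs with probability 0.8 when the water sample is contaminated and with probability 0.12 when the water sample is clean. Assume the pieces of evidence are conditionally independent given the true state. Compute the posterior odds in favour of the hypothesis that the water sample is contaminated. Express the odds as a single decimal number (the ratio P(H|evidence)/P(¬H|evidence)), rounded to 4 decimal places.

Posterior odds ≈ 10.1198

Prior odds = 0.204/(1−0.204) = 0.25628. In log-odds, ln(0.25628) = -1.3615.
Add log likelihood ratios: ln(5.9231) + ln(6.6667) = 3.6760.
Posterior log-odds = 2.3145, so posterior odds = exp(2.3145) = 10.120.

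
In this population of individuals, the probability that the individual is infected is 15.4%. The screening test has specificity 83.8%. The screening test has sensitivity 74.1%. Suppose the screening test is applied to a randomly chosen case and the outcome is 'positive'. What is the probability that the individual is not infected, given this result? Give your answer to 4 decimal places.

Let H be the event that the individual is infected. P(H) = 0.154, so P(¬H) = 0.846. With E the 'positive' result, P(E|H) = 0.741 and P(E|¬H) = 0.162.
P(E) = 0.741·0.154 + 0.162·0.846 = 0.11411 + 0.13705 = 0.25117.
By Bayes' theorem, P(H|E) = 0.11411 / 0.25117 = 0.4543. Hence P(¬H|E) = 1 − 0.4543 = 0.5457.

P(¬H | E) ≈ 0.5457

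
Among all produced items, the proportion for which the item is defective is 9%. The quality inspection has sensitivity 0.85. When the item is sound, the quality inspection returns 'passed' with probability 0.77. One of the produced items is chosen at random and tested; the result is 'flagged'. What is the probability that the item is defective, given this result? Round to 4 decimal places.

P(H | E) ≈ 0.2677

Let H be the event that the item is defective. P(H) = 0.09, so P(¬H) = 0.91. With E the 'flagged' result, P(E|H) = 0.85 and P(E|¬H) = 0.23.
P(E) = 0.85·0.09 + 0.23·0.91 = 0.076500 + 0.20930 = 0.28580.
By Bayes' theorem, P(H|E) = 0.076500 / 0.28580 = 0.2677.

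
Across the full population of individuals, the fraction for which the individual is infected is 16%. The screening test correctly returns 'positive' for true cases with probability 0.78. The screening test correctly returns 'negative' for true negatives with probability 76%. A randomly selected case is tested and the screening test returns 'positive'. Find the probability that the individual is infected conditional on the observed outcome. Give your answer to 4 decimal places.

P(H | E) ≈ 0.3824

Let H be the event that the individual is infected. P(H) = 0.16, so P(¬H) = 0.84. With E the 'positive' result, P(E|H) = 0.78 and P(E|¬H) = 0.24.
P(E) = 0.78·0.16 + 0.24·0.84 = 0.12480 + 0.20160 = 0.32640.
By Bayes' theorem, P(H|E) = 0.12480 / 0.32640 = 0.3824.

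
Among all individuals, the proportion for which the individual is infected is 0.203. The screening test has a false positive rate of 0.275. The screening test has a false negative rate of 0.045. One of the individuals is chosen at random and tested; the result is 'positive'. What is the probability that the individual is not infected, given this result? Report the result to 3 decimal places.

P(¬H | E) ≈ 0.531

Write H for 'the individual is infected'. Prior odds H:¬H = 0.203/0.797 = 0.25471. For the 'positive' outcome, the likelihood ratio is 0.955/0.275 = 3.4727.
Posterior odds = 0.25471 × 3.4727 = 0.88452, so P(H|E) = 0.88452/(1+0.88452) = 0.469. Then P(¬H|E) = 1 − 0.469 = 0.531.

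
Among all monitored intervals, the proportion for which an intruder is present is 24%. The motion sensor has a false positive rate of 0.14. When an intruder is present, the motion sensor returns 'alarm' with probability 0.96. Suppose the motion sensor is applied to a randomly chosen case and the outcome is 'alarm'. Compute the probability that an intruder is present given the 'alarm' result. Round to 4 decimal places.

Let H be the event that an intruder is present. P(H) = 0.24, so P(¬H) = 0.76. With E the 'alarm' result, P(E|H) = 0.96 and P(E|¬H) = 0.14.
P(E) = 0.96·0.24 + 0.14·0.76 = 0.23040 + 0.10640 = 0.33680.
By Bayes' theorem, P(H|E) = 0.23040 / 0.33680 = 0.6841.

P(H | E) ≈ 0.6841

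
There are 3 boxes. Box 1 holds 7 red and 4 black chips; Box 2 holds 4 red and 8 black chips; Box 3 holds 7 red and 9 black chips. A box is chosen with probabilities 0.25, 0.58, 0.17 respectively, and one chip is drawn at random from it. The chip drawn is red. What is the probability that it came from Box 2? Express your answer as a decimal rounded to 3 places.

Posterior probability ≈ 0.453

Tabulate prior·likelihood by source: [1] prior 0.25, lik 0.6364, product 0.1591; [2] prior 0.58, lik 0.3333, product 0.1933; [3] prior 0.17, lik 0.4375, product 0.07438.
Normalizing constant = 0.42680; the posterior for Box 2 is its product over the sum, 0.1933/0.42680 = 0.453.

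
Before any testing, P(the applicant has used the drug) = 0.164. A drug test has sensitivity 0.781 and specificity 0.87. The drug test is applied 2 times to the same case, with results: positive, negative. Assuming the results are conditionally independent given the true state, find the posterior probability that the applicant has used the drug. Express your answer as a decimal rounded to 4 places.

Posterior P(H) ≈ 0.2288

Let H be the event that the applicant has used the drug; start with P(H) = 0.164. P('positive'|H) = 0.781, P('positive'|¬H) = 0.13.
Update on result 1 ('positive'): P(H) ← 0.781·0.1640 / (0.781·0.1640 + 0.13·0.8360) = 0.12808/0.23676 = 0.5410.
Update on result 2 ('negative'): P(H) ← 0.219·0.5410 / (0.219·0.5410 + 0.87·0.4590) = 0.11847/0.51782 = 0.2288.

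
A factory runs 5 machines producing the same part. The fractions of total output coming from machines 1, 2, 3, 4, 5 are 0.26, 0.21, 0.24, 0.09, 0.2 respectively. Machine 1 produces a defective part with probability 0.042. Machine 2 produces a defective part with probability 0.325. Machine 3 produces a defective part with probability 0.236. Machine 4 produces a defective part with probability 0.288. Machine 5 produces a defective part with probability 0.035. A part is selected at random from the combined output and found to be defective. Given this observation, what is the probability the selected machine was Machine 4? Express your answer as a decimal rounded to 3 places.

P(defective|M1) = 0.042; P(defective|M2) = 0.325; P(defective|M3) = 0.236; P(defective|M4) = 0.288; P(defective|M5) = 0.035.
Prior × likelihood for each source: 0.26·0.042=0.01092, 0.21·0.325=0.06825, 0.24·0.236=0.05664, 0.09·0.288=0.02592, 0.2·0.035=0.007000. Summing gives P(defective) = 0.16873.
P(Machine 4 | defective) = 0.02592 / 0.16873 = 0.154.

Posterior probability ≈ 0.154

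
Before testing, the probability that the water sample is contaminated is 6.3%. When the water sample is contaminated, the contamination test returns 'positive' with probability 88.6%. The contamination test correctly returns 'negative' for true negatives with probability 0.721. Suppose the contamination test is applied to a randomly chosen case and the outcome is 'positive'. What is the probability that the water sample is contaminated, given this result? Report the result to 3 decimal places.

P(H | E) ≈ 0.176

Write H for 'the water sample is contaminated'. Prior odds H:¬H = 0.063/0.937 = 0.067236. For the 'positive' outcome, the likelihood ratio is 0.886/0.279 = 3.1756.
Posterior odds = 0.067236 × 3.1756 = 0.21352, so P(H|E) = 0.21352/(1+0.21352) = 0.176.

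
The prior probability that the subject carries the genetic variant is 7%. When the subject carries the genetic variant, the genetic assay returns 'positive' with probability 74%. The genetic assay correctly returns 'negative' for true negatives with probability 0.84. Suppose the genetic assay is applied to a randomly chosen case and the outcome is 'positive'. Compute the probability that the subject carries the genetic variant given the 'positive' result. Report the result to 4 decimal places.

Write H for 'the subject carries the genetic variant'. Prior odds H:¬H = 0.07/0.93 = 0.075269. For the 'positive' outcome, the likelihood ratio is 0.74/0.16 = 4.6250.
Posterior odds = 0.075269 × 4.6250 = 0.34812, so P(H|E) = 0.34812/(1+0.34812) = 0.2582.

P(H | E) ≈ 0.2582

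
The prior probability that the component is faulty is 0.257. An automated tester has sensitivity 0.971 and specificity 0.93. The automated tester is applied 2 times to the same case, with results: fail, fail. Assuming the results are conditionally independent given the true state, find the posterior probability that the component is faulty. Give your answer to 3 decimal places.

Posterior P(H) ≈ 0.985

With H the event that the component is faulty, the joint likelihood of the observed sequence is P(data|H) = 0.971·0.971 = 0.94284 and P(data|¬H) = 0.07·0.07 = 0.0049000.
Bayes: P(H|data) = 0.257·0.94284 / (0.257·0.94284 + 0.743·0.0049000) = 0.24231/0.24595 = 0.9852.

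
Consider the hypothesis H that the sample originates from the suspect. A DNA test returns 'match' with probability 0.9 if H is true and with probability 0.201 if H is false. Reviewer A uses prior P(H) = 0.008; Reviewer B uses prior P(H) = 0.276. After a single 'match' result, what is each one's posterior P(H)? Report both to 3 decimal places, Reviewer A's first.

The likelihood ratio for a 'match' result is 0.9/0.201 = 4.4776.
Reviewer A: prior odds 0.008/0.992 = 0.0080645; posterior odds 0.036110; posterior probability 0.035.
Reviewer B: prior odds 0.276/0.724 = 0.38122; posterior odds 1.7069; posterior probability 0.631.

Reviewer A: 0.035; Reviewer B: 0.631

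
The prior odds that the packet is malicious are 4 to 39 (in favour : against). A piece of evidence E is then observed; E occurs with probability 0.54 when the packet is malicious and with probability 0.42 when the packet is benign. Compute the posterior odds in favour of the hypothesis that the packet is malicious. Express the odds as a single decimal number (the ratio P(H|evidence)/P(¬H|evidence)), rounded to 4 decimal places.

Prior odds = 4/39 = 0.10256.
Likelihood ratio for E = 0.54/0.42 = 1.2857.
Posterior odds = prior odds × LR = 0.13187.

Posterior odds ≈ 0.1319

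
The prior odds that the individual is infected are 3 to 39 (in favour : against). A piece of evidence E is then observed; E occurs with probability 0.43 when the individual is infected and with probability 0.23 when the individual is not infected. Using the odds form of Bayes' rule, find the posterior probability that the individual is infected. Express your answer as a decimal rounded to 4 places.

Posterior probability ≈ 0.1257

Prior odds = 3/39 = 0.076923.
Likelihood ratio for E = 0.43/0.23 = 1.8696.
Posterior odds = prior odds × LR = 0.14381.
Posterior probability = odds/(1+odds) = 0.14381/1.1438 = 0.1257.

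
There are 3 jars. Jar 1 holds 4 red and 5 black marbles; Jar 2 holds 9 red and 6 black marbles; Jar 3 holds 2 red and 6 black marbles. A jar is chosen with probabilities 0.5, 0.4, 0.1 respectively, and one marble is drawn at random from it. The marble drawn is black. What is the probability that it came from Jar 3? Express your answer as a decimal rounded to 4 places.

Posterior probability ≈ 0.1463

P(black|Jar 1) = 0.5556; P(black|Jar 2) = 0.4; P(black|Jar 3) = 0.75.
Prior × likelihood for each source: 0.5·0.5556=0.2778, 0.4·0.4=0.1600, 0.1·0.75=0.07500. Summing gives P(black) = 0.51278.
P(Jar 3 | black) = 0.07500 / 0.51278 = 0.1463.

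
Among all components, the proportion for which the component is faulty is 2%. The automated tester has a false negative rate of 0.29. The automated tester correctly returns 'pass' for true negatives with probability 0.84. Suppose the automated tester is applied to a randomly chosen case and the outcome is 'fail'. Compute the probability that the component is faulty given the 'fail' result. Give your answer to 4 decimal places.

P(H | E) ≈ 0.0830

Let H be the event that the component is faulty. P(H) = 0.02, so P(¬H) = 0.98. With E the 'fail' result, P(E|H) = 0.71 and P(E|¬H) = 0.16.
P(E) = 0.71·0.02 + 0.16·0.98 = 0.014200 + 0.15680 = 0.17100.
By Bayes' theorem, P(H|E) = 0.014200 / 0.17100 = 0.0830.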